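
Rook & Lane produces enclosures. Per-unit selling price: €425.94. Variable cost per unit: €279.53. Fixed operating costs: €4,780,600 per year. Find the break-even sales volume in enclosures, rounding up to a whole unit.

Each unit contributes €425.94 − €279.53 = €146.41.
Units to break even: €4,780,600 ÷ €146.41 = 32,652.14, rounded up to 32,653.

32,653 enclosures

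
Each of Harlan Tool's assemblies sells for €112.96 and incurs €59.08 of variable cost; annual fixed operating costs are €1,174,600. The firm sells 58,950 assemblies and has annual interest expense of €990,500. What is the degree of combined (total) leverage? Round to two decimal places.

Contribution at this volume is 58,950 × €53.88 = €3,176,226.00.
Subtracting fixed costs: EBIT = €3,176,226.00 − €1,174,600 = €2,001,626.00. Interest = €990,500.00, so EBIT − I = €1,011,126.00.
DCL = contribution ÷ (EBIT − I) = €3,176,226.00 ÷ €1,011,126.00 = 3.1413.

3.14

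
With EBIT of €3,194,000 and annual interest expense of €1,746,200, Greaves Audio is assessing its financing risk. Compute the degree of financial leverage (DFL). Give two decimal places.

2.21

Interest = €1,746,200.00.
DFL = EBIT ÷ (EBIT − I) = €3,194,000 ÷ (€3,194,000 − €1,746,200.00) = €3,194,000 ÷ €1,447,800.00 = 2.2061.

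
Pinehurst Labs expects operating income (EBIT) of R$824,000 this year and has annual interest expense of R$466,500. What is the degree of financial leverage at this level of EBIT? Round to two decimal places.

2.30

Annual interest charges come to R$466,500.00.
Degree of financial leverage = EBIT / (EBIT − interest) = R$824,000 / R$357,500.00 = 2.3049.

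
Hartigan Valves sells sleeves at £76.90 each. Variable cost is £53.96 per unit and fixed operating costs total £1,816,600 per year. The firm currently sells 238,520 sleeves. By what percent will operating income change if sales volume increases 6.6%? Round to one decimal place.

Contribution at this volume is 238,520 × £22.94 = £5,471,648.80.
Subtracting fixed costs: EBIT = £5,471,648.80 − £1,816,600 = £3,655,048.80.
DOL = contribution ÷ EBIT = £5,471,648.80 ÷ £3,655,048.80 = 1.4970.
Operating income changes by 1.4970 × +6.6% = +9.9%.

+9.9%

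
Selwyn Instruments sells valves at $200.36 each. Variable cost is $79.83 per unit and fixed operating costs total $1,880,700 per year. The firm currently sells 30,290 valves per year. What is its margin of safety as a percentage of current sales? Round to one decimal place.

48.5%

Contribution margin per unit = $200.36 − $79.83 = $120.53. Break-even units = $1,880,700 ÷ $120.53 = 15,603.58; break-even revenue = 15,603.58 × $200.36 = $3,126,334.12.
Actual sales revenue = 30,290 × $200.36 = $6,068,904.40.
Margin of safety = ($6,068,904.40 − $3,126,334.12) ÷ $6,068,904.40 = 48.5%.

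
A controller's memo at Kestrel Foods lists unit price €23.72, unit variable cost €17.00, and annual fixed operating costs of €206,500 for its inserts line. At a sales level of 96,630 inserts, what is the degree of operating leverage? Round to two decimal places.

Contribution at this volume is 96,630 × €6.72 = €649,353.60.
EBIT = €649,353.60 − €206,500 = €442,853.60.
DOL = contribution ÷ EBIT = €649,353.60 ÷ €442,853.60 = 1.4663.

1.47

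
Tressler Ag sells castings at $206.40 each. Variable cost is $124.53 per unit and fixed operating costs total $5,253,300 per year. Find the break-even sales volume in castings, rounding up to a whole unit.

Unit CM = price − variable cost = $206.40 − $124.53 = $81.87.
Break-even volume = fixed costs ÷ CM per unit = $5,253,300 ÷ $81.87 = 64,166.36, so 64,167 castings.

64,167 castings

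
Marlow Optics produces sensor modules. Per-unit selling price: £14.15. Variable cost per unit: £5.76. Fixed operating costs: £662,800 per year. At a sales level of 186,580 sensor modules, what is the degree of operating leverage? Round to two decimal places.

At 186,580 units, contribution = 186,580 × £8.39 = £1,565,406.20.
EBIT = £1,565,406.20 − £662,800 = £902,606.20.
Degree of operating leverage = £1,565,406.20 / £902,606.20 = 1.7343.

1.73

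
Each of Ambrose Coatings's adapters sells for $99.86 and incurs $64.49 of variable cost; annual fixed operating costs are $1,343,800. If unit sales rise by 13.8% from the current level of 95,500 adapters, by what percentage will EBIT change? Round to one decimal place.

Total contribution margin = 95,500 × $35.37 = $3,377,835.00.
Operating income = contribution − fixed costs = $3,377,835.00 − $1,343,800 = $2,034,035.00.
Degree of operating leverage = $3,377,835.00 / $2,034,035.00 = 1.6607.
%ΔEBIT = DOL × %ΔSales = 1.6607 × +13.8% = +22.9%.

+22.9%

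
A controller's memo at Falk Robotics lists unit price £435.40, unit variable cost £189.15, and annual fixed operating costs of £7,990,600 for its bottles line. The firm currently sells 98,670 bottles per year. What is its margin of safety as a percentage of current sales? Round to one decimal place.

67.1%

Unit CM = price − variable cost = £435.40 − £189.15 = £246.25. Break-even units = £7,990,600 ÷ £246.25 = 32,449.14; break-even revenue = 32,449.14 × £435.40 = £14,128,354.27.
Current sales = 98,670 × £435.40 = £42,960,918.00.
Margin of safety = (£42,960,918.00 − £14,128,354.27) ÷ £42,960,918.00 = 67.1%.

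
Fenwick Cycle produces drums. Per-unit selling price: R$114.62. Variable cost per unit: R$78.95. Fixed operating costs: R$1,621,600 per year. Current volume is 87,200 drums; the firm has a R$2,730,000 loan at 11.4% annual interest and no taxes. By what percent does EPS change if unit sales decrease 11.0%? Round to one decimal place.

At 87,200 units, contribution = 87,200 × R$35.67 = R$3,110,424.00.
EBIT = R$3,110,424.00 − R$1,621,600 = R$1,488,824.00.
After interest of R$311,220.00, pre-tax earnings = R$1,177,604.00.
DCL = total CM / (EBIT − I) = R$3,110,424.00 / R$1,177,604.00 = 2.6413.
EPS therefore changes by 2.6413 × (-11.0%) = -29.1%.

-29.1%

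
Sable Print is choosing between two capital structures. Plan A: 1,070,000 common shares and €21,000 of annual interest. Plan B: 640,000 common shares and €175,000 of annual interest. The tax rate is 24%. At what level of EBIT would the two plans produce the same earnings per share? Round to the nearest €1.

Set EPS_A = EPS_B: (EBIT − €21,000)(1 − 0.24) ÷ 1,070,000 = (EBIT − €175,000)(1 − 0.24) ÷ 640,000.
The (1 − t) factor cancels: (EBIT − 21,000) × 640,000 = (EBIT − 175,000) × 1,070,000.
Solving, EBIT = (175,000·1,070,000 − 21,000·640,000) / (1,070,000 − 640,000) = 173,810,000,000 / 430,000 = 404,209.30.

€404,209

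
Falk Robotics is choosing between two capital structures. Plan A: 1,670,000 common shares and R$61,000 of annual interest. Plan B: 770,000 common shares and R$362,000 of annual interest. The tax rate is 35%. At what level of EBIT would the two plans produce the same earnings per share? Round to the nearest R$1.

Set EPS_A = EPS_B: (EBIT − R$61,000)(1 − 0.35) ÷ 1,670,000 = (EBIT − R$362,000)(1 − 0.35) ÷ 770,000.
The (1 − t) factor cancels: (EBIT − 61,000) × 770,000 = (EBIT − 362,000) × 1,670,000.
EBIT × (1,670,000 − 770,000) = 362,000 × 1,670,000 − 61,000 × 770,000 = 557,570,000,000, so EBIT = 557,570,000,000 ÷ 900,000 = 619,522.22.

R$619,522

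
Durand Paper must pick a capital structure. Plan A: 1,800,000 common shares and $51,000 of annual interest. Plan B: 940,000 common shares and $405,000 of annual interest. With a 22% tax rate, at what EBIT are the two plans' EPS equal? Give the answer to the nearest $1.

Set EPS_A = EPS_B: (EBIT − $51,000)(1 − 0.22) ÷ 1,800,000 = (EBIT − $405,000)(1 − 0.22) ÷ 940,000.
Cancelling (1 − t) and cross-multiplying: 940,000·(EBIT − 51,000) = 1,800,000·(EBIT − 405,000).
Solving, EBIT = (405,000·1,800,000 − 51,000·940,000) / (1,800,000 − 940,000) = 681,060,000,000 / 860,000 = 791,930.23.

$791,930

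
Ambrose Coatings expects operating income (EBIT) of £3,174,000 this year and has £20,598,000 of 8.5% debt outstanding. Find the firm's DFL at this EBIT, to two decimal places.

2.23

Interest = £1,750,830.00.
Degree of financial leverage = EBIT / (EBIT − interest) = £3,174,000 / £1,423,170.00 = 2.2302.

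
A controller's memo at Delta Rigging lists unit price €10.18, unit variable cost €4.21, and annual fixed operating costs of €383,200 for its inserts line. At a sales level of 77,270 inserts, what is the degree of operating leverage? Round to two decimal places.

5.91

Contribution at this volume is 77,270 × €5.97 = €461,301.90.
Subtracting fixed costs: EBIT = €461,301.90 − €383,200 = €78,101.90.
Degree of operating leverage = €461,301.90 / €78,101.90 = 5.9064.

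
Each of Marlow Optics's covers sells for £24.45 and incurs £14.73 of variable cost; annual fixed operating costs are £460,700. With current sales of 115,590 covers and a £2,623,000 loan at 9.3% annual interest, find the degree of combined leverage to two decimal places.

2.68

Total contribution margin = 115,590 × £9.72 = £1,123,534.80.
EBIT = £1,123,534.80 − £460,700 = £662,834.80. Interest = £243,939.00, so EBIT − I = £418,895.80.
Degree of total leverage = total CM / (EBIT − interest) = £1,123,534.80 / £418,895.80 = 2.6821.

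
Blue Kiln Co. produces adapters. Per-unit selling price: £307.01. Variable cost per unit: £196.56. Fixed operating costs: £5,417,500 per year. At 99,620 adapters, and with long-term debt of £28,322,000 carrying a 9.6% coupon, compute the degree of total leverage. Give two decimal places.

3.84

At 99,620 units, contribution = 99,620 × £110.45 = £11,003,029.00.
EBIT = £11,003,029.00 − £5,417,500 = £5,585,529.00. Interest = £2,718,912.00, so EBIT − I = £2,866,617.00.
Degree of total leverage = total CM / (EBIT − interest) = £11,003,029.00 / £2,866,617.00 = 3.8383.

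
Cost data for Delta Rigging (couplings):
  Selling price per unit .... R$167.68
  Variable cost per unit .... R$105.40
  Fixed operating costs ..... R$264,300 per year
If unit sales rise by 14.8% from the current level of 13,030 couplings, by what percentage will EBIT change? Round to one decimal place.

At 13,030 units, contribution = 13,030 × R$62.28 = R$811,508.40.
EBIT = R$811,508.40 − R$264,300 = R$547,208.40.
DOL = contribution ÷ EBIT = R$811,508.40 ÷ R$547,208.40 = 1.4830.
So EBIT moves 1.4830 × (+14.8%) = +21.9%.

+21.9%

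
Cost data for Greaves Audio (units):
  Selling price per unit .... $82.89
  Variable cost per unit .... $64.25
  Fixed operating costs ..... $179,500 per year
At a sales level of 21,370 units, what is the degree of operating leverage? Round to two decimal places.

1.82

Contribution at this volume is 21,370 × $18.64 = $398,336.80.
Operating income = contribution − fixed costs = $398,336.80 − $179,500 = $218,836.80.
So DOL = total CM / EBIT = $398,336.80 / $218,836.80 = 1.8202.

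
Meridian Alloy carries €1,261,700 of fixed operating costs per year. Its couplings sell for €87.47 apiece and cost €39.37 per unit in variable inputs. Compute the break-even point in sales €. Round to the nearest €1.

CM per unit = €87.47 − €39.37 = €48.10; CM ratio = €48.10 / €87.47 = 0.5499.
Break-even sales = FC ÷ CM ratio = €1,261,700 × €87.47 / €48.10 = €2,294,405.

€2,294,405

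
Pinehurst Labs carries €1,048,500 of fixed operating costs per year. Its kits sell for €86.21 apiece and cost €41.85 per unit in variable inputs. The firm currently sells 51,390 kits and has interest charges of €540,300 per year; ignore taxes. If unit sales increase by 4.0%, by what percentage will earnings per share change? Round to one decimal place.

Total contribution margin = 51,390 × €44.36 = €2,279,660.40.
EBIT = €2,279,660.40 − €1,048,500 = €1,231,160.40.
After interest of €540,300.00, pre-tax earnings = €690,860.40.
Degree of combined leverage = contribution ÷ (EBIT − I) = €2,279,660.40 ÷ €690,860.40 = 3.2997.
EPS therefore changes by 3.2997 × (+4.0%) = +13.2%.

+13.2%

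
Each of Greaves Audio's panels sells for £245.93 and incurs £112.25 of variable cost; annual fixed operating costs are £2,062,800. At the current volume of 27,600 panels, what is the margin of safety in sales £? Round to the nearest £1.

Unit CM = price − variable cost = £245.93 − £112.25 = £133.68. Break-even units = £2,062,800 ÷ £133.68 = 15,430.88; break-even revenue = 15,430.88 × £245.93 = £3,794,916.25.
Current sales = 27,600 × £245.93 = £6,787,668.00.
Margin of safety = £6,787,668.00 − £3,794,916.25 = £2,992,752.

£2,992,752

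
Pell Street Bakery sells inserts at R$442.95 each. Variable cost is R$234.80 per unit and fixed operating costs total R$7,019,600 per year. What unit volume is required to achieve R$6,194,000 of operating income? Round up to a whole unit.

Unit CM = price − variable cost = R$442.95 − R$234.80 = R$208.15.
Required volume = (fixed costs + target profit) ÷ CM = (R$7,019,600 + R$6,194,000) ÷ R$208.15 = 63,481.14, so 63,482 inserts.

63,482 inserts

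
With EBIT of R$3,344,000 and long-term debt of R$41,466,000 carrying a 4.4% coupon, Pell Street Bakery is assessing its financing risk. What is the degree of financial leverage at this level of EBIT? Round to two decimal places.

Annual interest charges come to R$1,824,504.00.
DFL = EBIT ÷ (EBIT − I) = R$3,344,000 ÷ (R$3,344,000 − R$1,824,504.00) = R$3,344,000 ÷ R$1,519,496.00 = 2.2007.

2.20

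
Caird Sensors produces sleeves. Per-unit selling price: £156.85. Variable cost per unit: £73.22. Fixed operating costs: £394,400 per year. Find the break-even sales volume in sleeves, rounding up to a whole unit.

4,717 sleeves

Each unit contributes £156.85 − £73.22 = £83.63.
Break-even volume = fixed costs ÷ CM per unit = £394,400 ÷ £83.63 = 4,716.01, so 4,717 sleeves.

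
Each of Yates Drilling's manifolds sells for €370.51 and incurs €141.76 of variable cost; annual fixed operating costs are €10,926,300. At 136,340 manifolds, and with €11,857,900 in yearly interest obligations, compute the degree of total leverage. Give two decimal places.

3.71

Total contribution margin = 136,340 × €228.75 = €31,187,775.00.
Subtracting fixed costs: EBIT = €31,187,775.00 − €10,926,300 = €20,261,475.00. Interest = €11,857,900.00.
DOL = €31,187,775.00 ÷ €20,261,475.00 = 1.5393; DFL = €20,261,475.00 ÷ €8,403,575.00 = 2.4111.
Combined leverage = 1.5393 × 2.4111 = 3.7114.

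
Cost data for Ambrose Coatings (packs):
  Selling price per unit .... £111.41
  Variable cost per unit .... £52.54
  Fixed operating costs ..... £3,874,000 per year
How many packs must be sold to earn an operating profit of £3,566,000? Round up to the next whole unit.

Unit CM = price − variable cost = £111.41 − £52.54 = £58.87.
Required volume = (fixed costs + target profit) ÷ CM = (£3,874,000 + £3,566,000) ÷ £58.87 = 126,380.16, so 126,381 packs.

126,381 packs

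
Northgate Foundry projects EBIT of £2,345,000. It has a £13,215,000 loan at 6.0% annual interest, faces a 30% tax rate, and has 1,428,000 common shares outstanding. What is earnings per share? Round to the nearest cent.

£0.76

Interest = £792,900.00, so EBT = £2,345,000 − £792,900.00 = £1,552,100.00.
After tax at 30%: net income = £1,552,100.00 × 0.70 = £1,086,470.00.
EPS = £1,086,470.00 ÷ 1,428,000 = £0.76.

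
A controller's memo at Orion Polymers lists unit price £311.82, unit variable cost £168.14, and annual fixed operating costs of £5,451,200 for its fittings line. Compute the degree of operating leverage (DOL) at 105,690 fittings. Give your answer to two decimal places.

1.56

Contribution at this volume is 105,690 × £143.68 = £15,185,539.20.
Subtracting fixed costs: EBIT = £15,185,539.20 − £5,451,200 = £9,734,339.20.
So DOL = total CM / EBIT = £15,185,539.20 / £9,734,339.20 = 1.5600.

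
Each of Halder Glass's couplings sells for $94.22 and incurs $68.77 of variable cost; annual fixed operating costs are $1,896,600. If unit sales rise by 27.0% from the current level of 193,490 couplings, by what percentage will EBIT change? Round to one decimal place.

Contribution at this volume is 193,490 × $25.45 = $4,924,320.50.
Operating income = contribution − fixed costs = $4,924,320.50 − $1,896,600 = $3,027,720.50.
Degree of operating leverage = $4,924,320.50 / $3,027,720.50 = 1.6264.
So EBIT moves 1.6264 × (+27.0%) = +43.9%.

+43.9%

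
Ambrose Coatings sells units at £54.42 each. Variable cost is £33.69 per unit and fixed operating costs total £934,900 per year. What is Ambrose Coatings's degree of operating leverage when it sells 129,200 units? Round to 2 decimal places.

1.54

Contribution at this volume is 129,200 × £20.73 = £2,678,316.00.
Operating income = contribution − fixed costs = £2,678,316.00 − £934,900 = £1,743,416.00.
So DOL = total CM / EBIT = £2,678,316.00 / £1,743,416.00 = 1.5362.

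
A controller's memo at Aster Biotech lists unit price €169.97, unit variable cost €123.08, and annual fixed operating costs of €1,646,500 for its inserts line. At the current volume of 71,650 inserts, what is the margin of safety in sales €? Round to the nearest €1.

Each unit contributes €169.97 − €123.08 = €46.89. Break-even units = €1,646,500 ÷ €46.89 = 35,114.10; break-even revenue = 35,114.10 × €169.97 = €5,968,343.04.
Current sales = 71,650 × €169.97 = €12,178,350.50.
Margin of safety = €12,178,350.50 − €5,968,343.04 = €6,210,007.

€6,210,007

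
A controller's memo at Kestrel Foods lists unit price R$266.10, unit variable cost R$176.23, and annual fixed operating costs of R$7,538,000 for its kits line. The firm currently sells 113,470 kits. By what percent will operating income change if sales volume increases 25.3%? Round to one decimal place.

At 113,470 units, contribution = 113,470 × R$89.87 = R$10,197,548.90.
Operating income = contribution − fixed costs = R$10,197,548.90 − R$7,538,000 = R$2,659,548.90.
So DOL = total CM / EBIT = R$10,197,548.90 / R$2,659,548.90 = 3.8343.
%ΔEBIT = DOL × %ΔSales = 3.8343 × +25.3% = +97.0%.

+97.0%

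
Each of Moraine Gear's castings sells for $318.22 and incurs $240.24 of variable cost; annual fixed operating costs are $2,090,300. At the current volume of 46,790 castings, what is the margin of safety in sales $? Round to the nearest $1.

$6,359,439

Each unit contributes $318.22 − $240.24 = $77.98. Break-even units = $2,090,300 ÷ $77.98 = 26,805.59; break-even revenue = 26,805.59 × $318.22 = $8,530,075.22.
Actual sales revenue = 46,790 × $318.22 = $14,889,513.80.
Margin of safety = $14,889,513.80 − $8,530,075.22 = $6,359,439.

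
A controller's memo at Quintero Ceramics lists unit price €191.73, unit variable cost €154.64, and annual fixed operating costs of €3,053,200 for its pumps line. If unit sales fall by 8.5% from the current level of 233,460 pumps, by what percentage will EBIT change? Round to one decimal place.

-13.1%

At 233,460 units, contribution = 233,460 × €37.09 = €8,659,031.40.
EBIT = €8,659,031.40 − €3,053,200 = €5,605,831.40.
Degree of operating leverage = €8,659,031.40 / €5,605,831.40 = 1.5446.
%ΔEBIT = DOL × %ΔSales = 1.5446 × -8.5% = -13.1%.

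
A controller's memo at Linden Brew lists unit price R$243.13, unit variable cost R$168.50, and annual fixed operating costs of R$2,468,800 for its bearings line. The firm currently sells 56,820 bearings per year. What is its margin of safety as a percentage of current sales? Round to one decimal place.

Contribution margin per unit = R$243.13 − R$168.50 = R$74.63. Break-even units = R$2,468,800 ÷ R$74.63 = 33,080.53; break-even revenue = 33,080.53 × R$243.13 = R$8,042,869.41.
Current sales = 56,820 × R$243.13 = R$13,814,646.60.
Margin of safety = (R$13,814,646.60 − R$8,042,869.41) ÷ R$13,814,646.60 = 41.8%.

41.8%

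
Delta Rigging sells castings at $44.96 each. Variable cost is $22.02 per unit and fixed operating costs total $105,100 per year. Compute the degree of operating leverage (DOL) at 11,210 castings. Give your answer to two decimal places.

Contribution at this volume is 11,210 × $22.94 = $257,157.40.
Subtracting fixed costs: EBIT = $257,157.40 − $105,100 = $152,057.40.
DOL = contribution ÷ EBIT = $257,157.40 ÷ $152,057.40 = 1.6912.

1.69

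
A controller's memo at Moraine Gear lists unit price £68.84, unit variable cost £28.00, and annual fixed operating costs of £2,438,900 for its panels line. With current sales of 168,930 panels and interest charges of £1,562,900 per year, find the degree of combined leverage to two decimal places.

At 168,930 units, contribution = 168,930 × £40.84 = £6,899,101.20.
Operating income = contribution − fixed costs = £6,899,101.20 − £2,438,900 = £4,460,201.20. Interest = £1,562,900.00, so EBIT − I = £2,897,301.20.
Degree of total leverage = total CM / (EBIT − interest) = £6,899,101.20 / £2,897,301.20 = 2.3812.

2.38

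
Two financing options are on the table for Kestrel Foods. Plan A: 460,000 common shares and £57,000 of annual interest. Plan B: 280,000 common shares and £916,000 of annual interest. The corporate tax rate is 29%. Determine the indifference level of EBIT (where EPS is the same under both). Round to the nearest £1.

£2,252,222

Set EPS_A = EPS_B: (EBIT − £57,000)(1 − 0.29) ÷ 460,000 = (EBIT − £916,000)(1 − 0.29) ÷ 280,000.
Cancelling (1 − t) and cross-multiplying: 280,000·(EBIT − 57,000) = 460,000·(EBIT − 916,000).
EBIT × (460,000 − 280,000) = 916,000 × 460,000 − 57,000 × 280,000 = 405,400,000,000, so EBIT = 405,400,000,000 ÷ 180,000 = 2,252,222.22.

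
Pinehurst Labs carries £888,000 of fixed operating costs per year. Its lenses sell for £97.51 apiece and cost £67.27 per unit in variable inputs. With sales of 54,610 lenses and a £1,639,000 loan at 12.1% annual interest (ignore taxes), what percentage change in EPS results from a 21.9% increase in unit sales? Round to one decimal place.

+64.0%

Total contribution margin = 54,610 × £30.24 = £1,651,406.40.
EBIT = £1,651,406.40 − £888,000 = £763,406.40.
After interest of £198,319.00, pre-tax earnings = £565,087.40.
DCL = total CM / (EBIT − I) = £1,651,406.40 / £565,087.40 = 2.9224.
%ΔEPS = DCL × %ΔSales = 2.9224 × +21.9% = +64.0%.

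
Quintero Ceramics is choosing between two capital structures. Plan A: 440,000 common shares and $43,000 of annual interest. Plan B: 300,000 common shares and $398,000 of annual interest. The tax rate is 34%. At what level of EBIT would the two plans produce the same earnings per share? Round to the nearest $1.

Set EPS_A = EPS_B: (EBIT − $43,000)(1 − 0.34) ÷ 440,000 = (EBIT − $398,000)(1 − 0.34) ÷ 300,000.
The (1 − t) factor cancels: (EBIT − 43,000) × 300,000 = (EBIT − 398,000) × 440,000.
Solving, EBIT = (398,000·440,000 − 43,000·300,000) / (440,000 − 300,000) = 162,220,000,000 / 140,000 = 1,158,714.29.

$1,158,714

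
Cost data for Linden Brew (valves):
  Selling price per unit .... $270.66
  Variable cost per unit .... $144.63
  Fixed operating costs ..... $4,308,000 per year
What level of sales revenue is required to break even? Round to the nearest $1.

Contribution margin per unit = $270.66 − $144.63 = $126.03, a CM ratio of $126.03 ÷ $270.66 = 0.4656.
Break-even sales = FC ÷ CM ratio = $4,308,000 × $270.66 / $126.03 = $9,251,791.

$9,251,791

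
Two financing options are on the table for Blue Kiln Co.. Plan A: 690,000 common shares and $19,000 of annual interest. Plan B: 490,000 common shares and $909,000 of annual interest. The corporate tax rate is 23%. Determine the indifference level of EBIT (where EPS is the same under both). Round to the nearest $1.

At indifference, (EBIT − 19,000)(1 − t)/690,000 = (EBIT − 909,000)(1 − t)/490,000.
Cancelling (1 − t) and cross-multiplying: 490,000·(EBIT − 19,000) = 690,000·(EBIT − 909,000).
Solving, EBIT = (909,000·690,000 − 19,000·490,000) / (690,000 − 490,000) = 617,900,000,000 / 200,000 = 3,089,500.00.

$3,089,500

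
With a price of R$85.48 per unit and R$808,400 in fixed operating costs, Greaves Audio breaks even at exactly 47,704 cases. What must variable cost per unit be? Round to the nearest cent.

At break-even, FC = Q × (P − VC), so P − VC = R$808,400 ÷ 47,704 = R$16.9462.
Hence VC = price − CM = R$85.48 − R$16.9462 = R$68.53.

R$68.53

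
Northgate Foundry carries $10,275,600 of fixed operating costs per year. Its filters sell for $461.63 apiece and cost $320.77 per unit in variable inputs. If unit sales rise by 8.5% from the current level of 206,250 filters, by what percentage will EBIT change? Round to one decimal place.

At 206,250 units, contribution = 206,250 × $140.86 = $29,052,375.00.
Subtracting fixed costs: EBIT = $29,052,375.00 − $10,275,600 = $18,776,775.00.
Degree of operating leverage = $29,052,375.00 / $18,776,775.00 = 1.5473.
%ΔEBIT = DOL × %ΔSales = 1.5473 × +8.5% = +13.2%.

+13.2%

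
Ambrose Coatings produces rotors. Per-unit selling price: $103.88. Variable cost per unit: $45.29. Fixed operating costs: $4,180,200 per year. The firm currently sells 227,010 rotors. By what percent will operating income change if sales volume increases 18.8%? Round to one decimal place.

At 227,010 units, contribution = 227,010 × $58.59 = $13,300,515.90.
Subtracting fixed costs: EBIT = $13,300,515.90 − $4,180,200 = $9,120,315.90.
So DOL = total CM / EBIT = $13,300,515.90 / $9,120,315.90 = 1.4583.
%ΔEBIT = DOL × %ΔSales = 1.4583 × +18.8% = +27.4%.

+27.4%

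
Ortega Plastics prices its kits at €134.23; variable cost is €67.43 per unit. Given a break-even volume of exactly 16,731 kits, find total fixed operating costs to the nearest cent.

Unit CM = price − variable cost = €134.23 − €67.43 = €66.80.
Since BE = FC / CM, FC = 16,731 × €66.80 = €1,117,630.80.

€1,117,630.80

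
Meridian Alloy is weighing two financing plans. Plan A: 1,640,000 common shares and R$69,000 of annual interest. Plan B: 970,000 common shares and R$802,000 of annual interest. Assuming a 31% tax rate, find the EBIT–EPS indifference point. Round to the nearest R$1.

Set EPS_A = EPS_B: (EBIT − R$69,000)(1 − 0.31) ÷ 1,640,000 = (EBIT − R$802,000)(1 − 0.31) ÷ 970,000.
The (1 − t) factor cancels: (EBIT − 69,000) × 970,000 = (EBIT − 802,000) × 1,640,000.
Solving, EBIT = (802,000·1,640,000 − 69,000·970,000) / (1,640,000 − 970,000) = 1,248,350,000,000 / 670,000 = 1,863,208.96.

R$1,863,209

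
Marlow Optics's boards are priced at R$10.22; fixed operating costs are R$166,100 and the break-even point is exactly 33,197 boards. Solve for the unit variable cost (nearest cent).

R$5.22

Contribution per unit must be FC / Q = R$166,100 / 33,197 = R$5.0035.
Hence VC = price − CM = R$10.22 − R$5.0035 = R$5.22.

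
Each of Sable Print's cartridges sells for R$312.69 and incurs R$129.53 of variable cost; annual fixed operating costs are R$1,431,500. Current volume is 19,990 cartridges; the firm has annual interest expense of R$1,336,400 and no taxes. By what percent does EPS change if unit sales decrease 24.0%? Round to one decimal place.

Contribution at this volume is 19,990 × R$183.16 = R$3,661,368.40.
Subtracting fixed costs: EBIT = R$3,661,368.40 − R$1,431,500 = R$2,229,868.40.
After interest of R$1,336,400.00, pre-tax earnings = R$893,468.40.
DCL = total CM / (EBIT − I) = R$3,661,368.40 / R$893,468.40 = 4.0979.
%ΔEPS = DCL × %ΔSales = 4.0979 × -24.0% = -98.4%.

-98.4%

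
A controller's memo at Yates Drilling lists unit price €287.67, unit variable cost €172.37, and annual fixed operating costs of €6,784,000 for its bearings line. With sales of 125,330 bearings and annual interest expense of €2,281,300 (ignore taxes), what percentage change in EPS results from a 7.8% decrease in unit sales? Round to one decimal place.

-20.9%

Total contribution margin = 125,330 × €115.30 = €14,450,549.00.
EBIT = €14,450,549.00 − €6,784,000 = €7,666,549.00.
After interest of €2,281,300.00, pre-tax earnings = €5,385,249.00.
DCL = total CM / (EBIT − I) = €14,450,549.00 / €5,385,249.00 = 2.6834.
%ΔEPS = DCL × %ΔSales = 2.6834 × -7.8% = -20.9%.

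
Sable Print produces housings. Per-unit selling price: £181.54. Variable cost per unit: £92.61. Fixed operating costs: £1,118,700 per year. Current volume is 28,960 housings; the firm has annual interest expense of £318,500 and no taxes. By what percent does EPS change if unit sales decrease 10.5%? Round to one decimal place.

At 28,960 units, contribution = 28,960 × £88.93 = £2,575,412.80.
Subtracting fixed costs: EBIT = £2,575,412.80 − £1,118,700 = £1,456,712.80.
Interest = £318,500.00, so EBIT − I = £1,138,212.80.
DCL = total CM / (EBIT − I) = £2,575,412.80 / £1,138,212.80 = 2.2627.
%ΔEPS = DCL × %ΔSales = 2.2627 × -10.5% = -23.8%.

-23.8%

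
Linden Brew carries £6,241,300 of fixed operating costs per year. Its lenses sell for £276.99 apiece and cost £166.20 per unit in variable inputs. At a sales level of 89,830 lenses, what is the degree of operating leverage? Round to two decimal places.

Total contribution margin = 89,830 × £110.79 = £9,952,265.70.
Operating income = contribution − fixed costs = £9,952,265.70 − £6,241,300 = £3,710,965.70.
So DOL = total CM / EBIT = £9,952,265.70 / £3,710,965.70 = 2.6819.

2.68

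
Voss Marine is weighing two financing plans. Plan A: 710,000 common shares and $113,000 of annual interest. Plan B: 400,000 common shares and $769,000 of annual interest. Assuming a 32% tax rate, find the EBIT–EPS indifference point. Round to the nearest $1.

At indifference, (EBIT − 113,000)(1 − t)/710,000 = (EBIT − 769,000)(1 − t)/400,000.
The (1 − t) factor cancels: (EBIT − 113,000) × 400,000 = (EBIT − 769,000) × 710,000.
Solving, EBIT = (769,000·710,000 − 113,000·400,000) / (710,000 − 400,000) = 500,790,000,000 / 310,000 = 1,615,451.61.

$1,615,452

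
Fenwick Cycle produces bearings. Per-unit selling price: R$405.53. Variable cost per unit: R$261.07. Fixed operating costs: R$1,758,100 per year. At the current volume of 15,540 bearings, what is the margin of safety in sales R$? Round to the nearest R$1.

Unit CM = price − variable cost = R$405.53 − R$261.07 = R$144.46. Break-even units = R$1,758,100 ÷ R$144.46 = 12,170.15; break-even revenue = 12,170.15 × R$405.53 = R$4,935,361.30.
Actual sales revenue = 15,540 × R$405.53 = R$6,301,936.20.
Margin of safety = R$6,301,936.20 − R$4,935,361.30 = R$1,366,575.

R$1,366,575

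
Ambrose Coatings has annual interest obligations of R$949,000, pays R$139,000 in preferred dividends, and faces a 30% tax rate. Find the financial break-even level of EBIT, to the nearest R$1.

R$1,147,571

Grossing the preferred dividend up to pre-tax terms: R$139,000 / (1 − 0.30) = R$198,571.43.
EPS = 0 when EBIT covers interest plus the pre-tax preferred burden: R$949,000 + R$198,571.43 = R$1,147,571.43.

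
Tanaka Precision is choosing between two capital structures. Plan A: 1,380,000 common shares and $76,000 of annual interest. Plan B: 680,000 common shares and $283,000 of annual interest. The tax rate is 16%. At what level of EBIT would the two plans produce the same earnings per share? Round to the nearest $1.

At indifference, (EBIT − 76,000)(1 − t)/1,380,000 = (EBIT − 283,000)(1 − t)/680,000.
The (1 − t) factor cancels: (EBIT − 76,000) × 680,000 = (EBIT − 283,000) × 1,380,000.
EBIT × (1,380,000 − 680,000) = 283,000 × 1,380,000 − 76,000 × 680,000 = 338,860,000,000, so EBIT = 338,860,000,000 ÷ 700,000 = 484,085.71.

$484,086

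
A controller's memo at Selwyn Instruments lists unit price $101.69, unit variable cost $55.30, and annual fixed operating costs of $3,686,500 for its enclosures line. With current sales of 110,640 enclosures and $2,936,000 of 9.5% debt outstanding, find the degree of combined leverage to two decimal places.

4.40

Total contribution margin = 110,640 × $46.39 = $5,132,589.60.
Subtracting fixed costs: EBIT = $5,132,589.60 − $3,686,500 = $1,446,089.60. Interest = $278,920.00, so EBIT − I = $1,167,169.60.
DCL = contribution ÷ (EBIT − I) = $5,132,589.60 ÷ $1,167,169.60 = 4.3975.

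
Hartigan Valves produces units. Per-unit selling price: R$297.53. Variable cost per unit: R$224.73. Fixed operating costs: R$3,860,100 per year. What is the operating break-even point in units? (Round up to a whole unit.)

Unit CM = price − variable cost = R$297.53 − R$224.73 = R$72.80.
Break-even volume = fixed costs ÷ CM per unit = R$3,860,100 ÷ R$72.80 = 53,023.35, so 53,024 units.

53,024 units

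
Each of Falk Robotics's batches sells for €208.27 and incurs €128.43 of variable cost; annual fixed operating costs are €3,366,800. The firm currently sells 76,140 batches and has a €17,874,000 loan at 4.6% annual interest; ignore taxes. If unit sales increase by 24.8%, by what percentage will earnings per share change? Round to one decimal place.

+79.8%

Contribution at this volume is 76,140 × €79.84 = €6,079,017.60.
Operating income = contribution − fixed costs = €6,079,017.60 − €3,366,800 = €2,712,217.60.
Interest = €822,204.00, so EBIT − I = €1,890,013.60.
DCL = total CM / (EBIT − I) = €6,079,017.60 / €1,890,013.60 = 3.2164.
EPS therefore changes by 3.2164 × (+24.8%) = +79.8%.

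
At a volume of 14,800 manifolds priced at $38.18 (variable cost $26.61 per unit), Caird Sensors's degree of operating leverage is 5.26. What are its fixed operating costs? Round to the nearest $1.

Total contribution margin = 14,800 × $11.57 = $171,236.00.
DOL = contribution / EBIT, so EBIT = $171,236.00 / 5.26 = $32,554.37.
Fixed costs = CM − EBIT = $171,236.00 − $32,554.37 = $138,682.

$138,682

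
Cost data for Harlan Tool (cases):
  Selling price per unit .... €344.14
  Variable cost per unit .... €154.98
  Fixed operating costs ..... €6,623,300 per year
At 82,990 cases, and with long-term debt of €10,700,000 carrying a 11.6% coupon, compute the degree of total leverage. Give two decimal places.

2.00

Total contribution margin = 82,990 × €189.16 = €15,698,388.40.
Subtracting fixed costs: EBIT = €15,698,388.40 − €6,623,300 = €9,075,088.40. Interest = €1,241,200.00, so EBIT − I = €7,833,888.40.
Degree of total leverage = total CM / (EBIT − interest) = €15,698,388.40 / €7,833,888.40 = 2.0039.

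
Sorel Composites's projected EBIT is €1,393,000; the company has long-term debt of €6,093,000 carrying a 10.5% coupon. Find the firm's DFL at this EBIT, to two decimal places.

1.85

Annual interest charges come to €639,765.00.
Degree of financial leverage = EBIT / (EBIT − interest) = €1,393,000 / €753,235.00 = 1.8494.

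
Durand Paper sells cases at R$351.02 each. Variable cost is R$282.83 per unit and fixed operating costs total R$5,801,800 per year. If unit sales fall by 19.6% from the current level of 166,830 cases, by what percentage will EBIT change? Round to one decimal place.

-40.0%

At 166,830 units, contribution = 166,830 × R$68.19 = R$11,376,137.70.
Operating income = contribution − fixed costs = R$11,376,137.70 − R$5,801,800 = R$5,574,337.70.
Degree of operating leverage = R$11,376,137.70 / R$5,574,337.70 = 2.0408.
%ΔEBIT = DOL × %ΔSales = 2.0408 × -19.6% = -40.0%.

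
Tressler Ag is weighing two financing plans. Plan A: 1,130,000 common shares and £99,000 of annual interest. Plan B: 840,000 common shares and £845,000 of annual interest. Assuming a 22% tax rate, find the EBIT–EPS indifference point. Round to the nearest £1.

Set EPS_A = EPS_B: (EBIT − £99,000)(1 − 0.22) ÷ 1,130,000 = (EBIT − £845,000)(1 − 0.22) ÷ 840,000.
The (1 − t) factor cancels: (EBIT − 99,000) × 840,000 = (EBIT − 845,000) × 1,130,000.
Solving, EBIT = (845,000·1,130,000 − 99,000·840,000) / (1,130,000 − 840,000) = 871,690,000,000 / 290,000 = 3,005,827.59.

£3,005,828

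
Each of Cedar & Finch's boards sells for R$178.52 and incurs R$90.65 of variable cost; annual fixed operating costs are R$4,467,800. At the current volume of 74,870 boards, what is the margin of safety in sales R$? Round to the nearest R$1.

R$4,288,842

Unit CM = price − variable cost = R$178.52 − R$90.65 = R$87.87. Break-even units = R$4,467,800 ÷ R$87.87 = 50,845.57; break-even revenue = 50,845.57 × R$178.52 = R$9,076,950.68.
Actual sales revenue = 74,870 × R$178.52 = R$13,365,792.40.
Margin of safety = R$13,365,792.40 − R$9,076,950.68 = R$4,288,842.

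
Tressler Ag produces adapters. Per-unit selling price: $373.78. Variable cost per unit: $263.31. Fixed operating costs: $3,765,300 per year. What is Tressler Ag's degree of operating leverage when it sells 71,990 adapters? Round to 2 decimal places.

Total contribution margin = 71,990 × $110.47 = $7,952,735.30.
Operating income = contribution − fixed costs = $7,952,735.30 − $3,765,300 = $4,187,435.30.
DOL = contribution ÷ EBIT = $7,952,735.30 ÷ $4,187,435.30 = 1.8992.

1.90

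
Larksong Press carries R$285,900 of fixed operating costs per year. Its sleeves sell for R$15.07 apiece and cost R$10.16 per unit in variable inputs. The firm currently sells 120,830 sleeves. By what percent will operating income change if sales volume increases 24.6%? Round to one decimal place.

Contribution at this volume is 120,830 × R$4.91 = R$593,275.30.
EBIT = R$593,275.30 − R$285,900 = R$307,375.30.
So DOL = total CM / EBIT = R$593,275.30 / R$307,375.30 = 1.9301.
So EBIT moves 1.9301 × (+24.6%) = +47.5%.

+47.5%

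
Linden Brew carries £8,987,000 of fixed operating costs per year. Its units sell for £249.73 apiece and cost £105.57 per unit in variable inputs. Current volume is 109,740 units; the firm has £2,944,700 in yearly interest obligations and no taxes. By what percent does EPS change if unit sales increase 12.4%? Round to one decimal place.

+50.4%

Total contribution margin = 109,740 × £144.16 = £15,820,118.40.
EBIT = £15,820,118.40 − £8,987,000 = £6,833,118.40.
After interest of £2,944,700.00, pre-tax earnings = £3,888,418.40.
Degree of combined leverage = contribution ÷ (EBIT − I) = £15,820,118.40 ÷ £3,888,418.40 = 4.0685.
EPS therefore changes by 4.0685 × (+12.4%) = +50.4%.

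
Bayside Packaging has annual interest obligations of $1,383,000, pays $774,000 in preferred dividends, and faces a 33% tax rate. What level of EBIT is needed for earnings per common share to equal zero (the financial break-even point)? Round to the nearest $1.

Grossing the preferred dividend up to pre-tax terms: $774,000 / (1 − 0.33) = $1,155,223.88.
EPS = 0 when EBIT covers interest plus the pre-tax preferred burden: $1,383,000 + $1,155,223.88 = $2,538,223.88.

$2,538,224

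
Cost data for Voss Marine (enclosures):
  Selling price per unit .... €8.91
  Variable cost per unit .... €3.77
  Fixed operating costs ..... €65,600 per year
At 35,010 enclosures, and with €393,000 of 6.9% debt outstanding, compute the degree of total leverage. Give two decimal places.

Contribution at this volume is 35,010 × €5.14 = €179,951.40.
Subtracting fixed costs: EBIT = €179,951.40 − €65,600 = €114,351.40. Interest = €27,117.00.
DOL = €179,951.40 ÷ €114,351.40 = 1.5737; DFL = €114,351.40 ÷ €87,234.40 = 1.3109.
Combined leverage = 1.5737 × 1.3109 = 2.0630.

2.06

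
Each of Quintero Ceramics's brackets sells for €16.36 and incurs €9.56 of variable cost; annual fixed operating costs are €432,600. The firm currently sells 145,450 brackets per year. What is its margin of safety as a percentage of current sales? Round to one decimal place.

Each unit contributes €16.36 − €9.56 = €6.80. Break-even units = €432,600 ÷ €6.80 = 63,617.65; break-even revenue = 63,617.65 × €16.36 = €1,040,784.71.
Current sales = 145,450 × €16.36 = €2,379,562.00.
Margin of safety = (€2,379,562.00 − €1,040,784.71) ÷ €2,379,562.00 = 56.3%.

56.3%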